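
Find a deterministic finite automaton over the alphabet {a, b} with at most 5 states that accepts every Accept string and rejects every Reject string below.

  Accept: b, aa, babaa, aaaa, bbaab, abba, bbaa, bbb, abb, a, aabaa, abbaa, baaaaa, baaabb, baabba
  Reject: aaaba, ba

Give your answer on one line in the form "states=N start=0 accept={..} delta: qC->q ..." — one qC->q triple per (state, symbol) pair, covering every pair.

states=3 start=0 accept={0,1} delta: 0a->0 0b->1 1a->2 1b->0 2a->0 2b->0

Fold the examples into a partial DFA from state 0: repeatedly fix the first undefined (state, symbol) met by the shortest-then-alphabetical prefix, trying targets in increasing order and rejecting any under which an Accept and a Reject string meet in one state with the same remainder; add a state when all current targets are rejected. Accepting states are where Accept strings end.
a: 0a undefined. 0a->0: ok.
b: 0b undefined. 0b->0: no, b/aaaba meet in 0. Open state 1: 0b->1.
ba: 1a undefined. 1a->0: no, aa/aaaba meet in 0. 1a->1: no, b/aaaba meet in 1. Open state 2: 1a->2.
bb: 1b undefined. 1b->0: ok.
baa: 2a undefined. 2a->0: ok.
bab: 2b undefined. 2b->0: ok.
All examples now run through 3 states with every (state, symbol) defined. Accept strings end in {0,1}, Reject strings end in {2}; accept={0,1}.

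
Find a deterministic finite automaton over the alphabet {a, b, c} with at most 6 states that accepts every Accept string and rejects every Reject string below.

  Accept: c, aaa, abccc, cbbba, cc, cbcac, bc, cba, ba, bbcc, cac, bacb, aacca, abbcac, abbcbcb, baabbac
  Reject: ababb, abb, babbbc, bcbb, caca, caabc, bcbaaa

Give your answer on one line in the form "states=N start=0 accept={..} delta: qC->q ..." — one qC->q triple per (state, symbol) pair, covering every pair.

states=6 start=0 accept={0,1,2} delta: 0a->0 0b->1 0c->1 1a->2 1b->3 1c->0 2a->4 2b->1 2c->2 3a->0 3b->4 3c->0 4a->3 4b->5 4c->3 5a->0 5b->0 5c->3

Grow the machine one transition at a time. Run the examples from 0; the earliest place one falls off (shortest prefix, ties alphabetical) gets sent to the lowest-numbered state that keeps every Accept/Reject pair distinguishable — a pair clashes when both reach the same state with identical unread suffix — and to a fresh state only if none does.
a: 0a undefined. 0a->0: ok.
b: 0b undefined. 0b->0: no, c/babbbc meet in 0 with "c" left. Open state 1: 0b->1.
c: 0c undefined. 0c->0: no, c/caca meet in 0. 0c->1: ok.
ba: 1a undefined. 1a->0: no, aaa/caca meet in 0. 1a->1: no, aacca/caca meet in 1 with "ca" left. Open state 2: 1a->2.
bb: 1b undefined. 1b->0: no, aaa/abb meet in 0. 1b->1: no, c/abb meet in 1. 1b->2: no, ba/abb meet in 2. Open state 3: 1b->3.
bc: 1c undefined. 1c->0: ok.
baa: 2a undefined. 2a->0: no, aaa/caabc meet in 0. 2a->1: no, ba/bcbaaa meet in 2. 2a->2: no, ba/bcbaaa meet in 2. 2a->3: no, cba/bcbaaa meet in 3 with "a" left. Open state 4: 2a->4.
bab: 2b undefined. 2b->0: no, c/ababb meet in 1. 2b->1: ok.
bac: 2c undefined. 2c->0: no, aaa/caca meet in 0. 2c->1: no, ba/caca meet in 2. 2c->2: ok.
bbc: 3c undefined. 3c->0: ok.
cba: 3a undefined. 3a->0: ok.
cbb: 3b undefined. 3b->0: no, c/babbbc meet in 1. 3b->1: no, aaa/babbbc meet in 0. 3b->2: no, cbbba/babbbc meet in 2. 3b->3: no, aaa/babbbc meet in 0. 3b->4: ok.
baab: 4b undefined. 4b->0: no, c/caabc meet in 1. 4b->1: no, aaa/caabc meet in 0. 4b->2: no, cbbba/caca meet in 4. 4b->3: no, aaa/caabc meet in 0. 4b->4: no, cbbba/bcbaaa meet in 4 with "a" left. Open state 5: 4b->5.
baabb: 5b undefined. 5b->0: ok.
caabc: 5c undefined. 5c->0: no, aaa/caabc meet in 0. 5c->1: no, c/caabc meet in 1. 5c->2: no, ba/caabc meet in 2. 5c->3: ok.
cbbba: 5a undefined. 5a->0: ok.
babbbc: 4c undefined. 4c->0: no, aaa/babbbc meet in 0. 4c->1: no, c/babbbc meet in 1. 4c->2: no, ba/babbbc meet in 2. 4c->3: ok.
bcbaaa: 4a undefined. 4a->0: no, aaa/bcbaaa meet in 0. 4a->1: no, c/bcbaaa meet in 1. 4a->2: no, ba/bcbaaa meet in 2. 4a->3: ok.
All examples now run through 6 states with every (state, symbol) defined. Accept strings end in {0,1,2}, Reject strings end in {3,4}; accept={0,1,2}.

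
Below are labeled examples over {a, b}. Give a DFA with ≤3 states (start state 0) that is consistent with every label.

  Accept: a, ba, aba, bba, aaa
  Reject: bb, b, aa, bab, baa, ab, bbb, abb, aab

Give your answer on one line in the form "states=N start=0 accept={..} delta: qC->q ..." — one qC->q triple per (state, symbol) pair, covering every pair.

Fold the examples into a partial DFA from state 0: repeatedly fix the first undefined (state, symbol) met by the shortest-then-alphabetical prefix, trying targets in increasing order and rejecting any under which an Accept and a Reject string meet in one state with the same remainder; add a state when all current targets are rejected. Accepting states are where Accept strings end.
a: 0a undefined. 0a->0: no, a/aa meet in 0. Open state 1: 0a->1.
b: 0b undefined. 0b->0: ok.
aa: 1a undefined. 1a->0: ok.
ab: 1b undefined. 1b->0: ok.
All examples now run through 2 states with every (state, symbol) defined. Accept strings end in {1}, Reject strings end in {0}; accept={1}.

states=2 start=0 accept={1} delta: 0a->1 0b->0 1a->0 1b->0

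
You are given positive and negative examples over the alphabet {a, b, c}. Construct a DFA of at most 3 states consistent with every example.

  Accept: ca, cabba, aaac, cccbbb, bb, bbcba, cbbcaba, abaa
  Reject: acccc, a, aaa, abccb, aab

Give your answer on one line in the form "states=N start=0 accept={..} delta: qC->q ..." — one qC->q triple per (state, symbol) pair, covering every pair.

Grow the machine one transition at a time. Run the examples from 0; the earliest place one falls off (shortest prefix, ties alphabetical) gets sent to the lowest-numbered state that keeps every Accept/Reject pair distinguishable — a pair clashes when both reach the same state with identical unread suffix — and to a fresh state only if none does.
a: 0a undefined. 0a->0: ok.
b: 0b undefined. 0b->0: no, bb/a meet in 0. Open state 1: 0b->1.
c: 0c undefined. 0c->0: no, ca/acccc meet in 0. 0c->1: no, aaac/aab meet in 1. Open state 2: 0c->2.
bb: 1b undefined. 1b->0: no, bb/a meet in 0. 1b->1: no, bb/aab meet in 1. 1b->2: ok.
ca: 2a undefined. 2a->0: no, ca/a meet in 0. 2a->1: no, ca/aab meet in 1. 2a->2: ok.
cb: 2b undefined. 2b->0: ok.
cc: 2c undefined. 2c->0: ok.
aba: 1a undefined. 1a->0: no, cabba/acccc meet in 0. 1a->1: no, cabba/aab meet in 1. 1a->2: ok.
abc: 1c undefined. 1c->0: ok.
All examples now run through 3 states with every (state, symbol) defined. Accept strings end in {2}, Reject strings end in {0,1}; accept={2}.

states=3 start=0 accept={2} delta: 0a->0 0b->1 0c->2 1a->2 1b->2 1c->0 2a->2 2b->0 2c->0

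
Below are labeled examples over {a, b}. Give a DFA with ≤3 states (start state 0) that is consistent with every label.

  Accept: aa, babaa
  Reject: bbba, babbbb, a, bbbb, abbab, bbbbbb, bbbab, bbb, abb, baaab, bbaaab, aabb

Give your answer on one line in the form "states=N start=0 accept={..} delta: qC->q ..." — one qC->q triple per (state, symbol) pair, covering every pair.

State merging on the prefix tree: take the shortest (then alphabetical) example prefix whose next move is undefined and point that move at state 0, else 1, else 2, ...; a target is out if some Accept/Reject pair would then sit in one state with the same input left (inseparable). If every existing state is out, open a new one.
a: 0a undefined. 0a->0: no, aa/a meet in 0. Open state 1: 0a->1.
b: 0b undefined. 0b->0: ok.
aa: 1a undefined. 1a->0: no, aa/bbbb meet in 0. 1a->1: no, aa/bbba meet in 1. Open state 2: 1a->2.
ab: 1b undefined. 1b->0: ok.
aab: 2b undefined. 2b->0: ok.
baaa: 2a undefined. 2a->0: ok.
All examples now run through 3 states with every (state, symbol) defined. Accept strings end in {2}, Reject strings end in {0,1}; accept={2}.

states=3 start=0 accept={2} delta: 0a->1 0b->0 1a->2 1b->0 2a->0 2b->0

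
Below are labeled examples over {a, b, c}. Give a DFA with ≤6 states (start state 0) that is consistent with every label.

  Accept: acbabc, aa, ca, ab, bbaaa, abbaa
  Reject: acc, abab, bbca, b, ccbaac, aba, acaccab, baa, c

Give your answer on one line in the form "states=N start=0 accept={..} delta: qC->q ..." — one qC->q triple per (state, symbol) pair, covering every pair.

Grow the machine one transition at a time. Run the examples from 0; the earliest place one falls off (shortest prefix, ties alphabetical) gets sent to the lowest-numbered state that keeps every Accept/Reject pair distinguishable — a pair clashes when both reach the same state with identical unread suffix — and to a fresh state only if none does.
a: 0a undefined. 0a->0: no, ab/b meet in 0 with "b" left. Open state 1: 0a->1.
b: 0b undefined. 0b->0: no, aa/baa meet in 1 with "a" left. 0b->1: ok.
c: 0c undefined. 0c->0: no, ca/b meet in 1. 0c->1: ok.
aa: 1a undefined. 1a->0: ok.
ab: 1b undefined. 1b->0: no, aa/abab meet in 0. 1b->1: no, aa/aba meet in 0. Open state 2: 1b->2.
ac: 1c undefined. 1c->0: no, acbabc/ccbaac meet in 0. 1c->1: ok.
aba: 2a undefined. 2a->0: no, acbabc/acc meet in 1. 2a->1: no, ab/abab meet in 2. 2a->2: no, ab/aba meet in 2. Open state 3: 2a->3.
abb: 2b undefined. 2b->0: ok.
bbc: 2c undefined. 2c->0: ok.
abab: 3b undefined. 3b->0: no, acbabc/acc meet in 1. 3b->1: no, acbabc/acc meet in 1. 3b->2: no, ab/abab meet in 2. 3b->3: ok.
bbaa: 3a undefined. 3a->0: no, bbaaa/acc meet in 1. 3a->1: ok.
acbabc: 3c undefined. 3c->0: ok.
All examples now run through 4 states with every (state, symbol) defined. Accept strings end in {0,2}, Reject strings end in {1,3}; accept={0,2}.

states=4 start=0 accept={0,2} delta: 0a->1 0b->1 0c->1 1a->0 1b->2 1c->1 2a->3 2b->0 2c->0 3a->1 3b->3 3c->0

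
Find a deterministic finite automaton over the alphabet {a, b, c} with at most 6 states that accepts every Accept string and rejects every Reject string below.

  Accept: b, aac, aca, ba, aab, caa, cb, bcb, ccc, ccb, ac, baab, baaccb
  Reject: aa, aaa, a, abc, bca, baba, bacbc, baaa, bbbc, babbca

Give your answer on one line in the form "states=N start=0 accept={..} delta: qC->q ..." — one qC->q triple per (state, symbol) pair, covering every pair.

Fold the examples into a partial DFA from state 0: repeatedly fix the first undefined (state, symbol) met by the shortest-then-alphabetical prefix, trying targets in increasing order and rejecting any under which an Accept and a Reject string meet in one state with the same remainder; add a state when all current targets are rejected. Accepting states are where Accept strings end.
a: 0a undefined. 0a->0: ok.
b: 0b undefined. 0b->0: no, b/aa meet in 0. Open state 1: 0b->1.
c: 0c undefined. 0c->0: no, aac/aa meet in 0. 0c->1: ok.
ba: 1a undefined. 1a->0: no, aca/aa meet in 0. 1a->1: no, b/baaa meet in 1. Open state 2: 1a->2.
bb: 1b undefined. 1b->0: no, cb/aa meet in 0. 1b->1: ok.
bc: 1c undefined. 1c->0: ok.
baa: 2a undefined. 2a->0: no, caa/aa meet in 0. 2a->1: no, aca/baaa meet in 2. 2a->2: no, aca/baaa meet in 2. Open state 3: 2a->3.
bab: 2b undefined. 2b->0: ok.
bac: 2c undefined. 2c->0: ok.
baaa: 3a undefined. 3a->0: ok.
baab: 3b undefined. 3b->0: no, baab/aa meet in 0. 3b->1: ok.
baac: 3c undefined. 3c->0: ok.
All examples now run through 4 states with every (state, symbol) defined. Accept strings end in {1,2,3}, Reject strings end in {0}; accept={1,2,3}.

states=4 start=0 accept={1,2,3} delta: 0a->0 0b->1 0c->1 1a->2 1b->1 1c->0 2a->3 2b->0 2c->0 3a->0 3b->1 3c->0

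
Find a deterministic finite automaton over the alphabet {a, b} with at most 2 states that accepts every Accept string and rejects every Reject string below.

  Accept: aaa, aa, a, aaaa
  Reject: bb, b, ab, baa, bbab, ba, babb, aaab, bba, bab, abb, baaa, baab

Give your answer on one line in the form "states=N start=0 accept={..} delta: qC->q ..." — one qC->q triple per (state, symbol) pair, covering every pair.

Grow the machine one transition at a time. Run the examples from 0; the earliest place one falls off (shortest prefix, ties alphabetical) gets sent to the lowest-numbered state that keeps every Accept/Reject pair distinguishable — a pair clashes when both reach the same state with identical unread suffix — and to a fresh state only if none does.
a: 0a undefined. 0a->0: ok.
b: 0b undefined. 0b->0: no, aaa/bb meet in 0. Open state 1: 0b->1.
ba: 1a undefined. 1a->0: no, aaa/baa meet in 0. 1a->1: ok.
bb: 1b undefined. 1b->0: no, aaa/bb meet in 0. 1b->1: ok.
All examples now run through 2 states with every (state, symbol) defined. Accept strings end in {0}, Reject strings end in {1}; accept={0}.

states=2 start=0 accept={0} delta: 0a->0 0b->1 1a->1 1b->1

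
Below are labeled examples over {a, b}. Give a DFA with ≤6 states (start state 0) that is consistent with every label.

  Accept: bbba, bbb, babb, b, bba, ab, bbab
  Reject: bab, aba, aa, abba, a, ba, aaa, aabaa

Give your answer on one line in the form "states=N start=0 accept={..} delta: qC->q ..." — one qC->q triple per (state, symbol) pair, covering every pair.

Fold the examples into a partial DFA from state 0: repeatedly fix the first undefined (state, symbol) met by the shortest-then-alphabetical prefix, trying targets in increasing order and rejecting any under which an Accept and a Reject string meet in one state with the same remainder; add a state when all current targets are rejected. Accepting states are where Accept strings end.
a: 0a undefined. 0a->0: no, bba/abba meet in 0 with "bba" left. Open state 1: 0a->1.
b: 0b undefined. 0b->0: no, bbba/a meet in 1. 0b->1: no, bbba/abba meet in 1 with "bba" left. Open state 2: 0b->2.
aa: 1a undefined. 1a->0: ok.
ab: 1b undefined. 1b->0: no, ab/aa meet in 0. 1b->1: no, ab/a meet in 1. 1b->2: no, bba/abba meet in 2 with "ba" left. Open state 3: 1b->3.
ba: 2a undefined. 2a->0: no, b/bab meet in 2. 2a->1: no, ab/bab meet in 3. 2a->2: no, b/ba meet in 2. 2a->3: no, ab/ba meet in 3. Open state 4: 2a->4.
bb: 2b undefined. 2b->0: no, bbba/ba meet in 4. 2b->1: no, bbba/aba meet in 3 with "a" left. 2b->2: no, bbba/ba meet in 4. 2b->3: no, bbba/abba meet in 3 with "ba" left. 2b->4: no, bbb/bab meet in 4 with "b" left. Open state 5: 2b->5.
aba: 3a undefined. 3a->0: ok.
abb: 3b undefined. 3b->0: ok.
bab: 4b undefined. 4b->0: ok.
bba: 5a undefined. 5a->0: no, bba/bab meet in 0. 5a->1: no, bba/abba meet in 1. 5a->2: ok.
bbb: 5b undefined. 5b->0: no, bbba/abba meet in 1. 5b->1: no, bbba/bab meet in 0. 5b->2: no, bbba/ba meet in 4. 5b->3: no, bbba/bab meet in 0. 5b->4: no, bbba/aabaa meet in 4 with "a" left. 5b->5: ok.
aabaa: 4a undefined. 4a->0: ok.
All examples now run through 6 states with every (state, symbol) defined. Accept strings end in {2,3,5}, Reject strings end in {0,1,4}; accept={2,3,5}.

states=6 start=0 accept={2,3,5} delta: 0a->1 0b->2 1a->0 1b->3 2a->4 2b->5 3a->0 3b->0 4a->0 4b->0 5a->2 5b->5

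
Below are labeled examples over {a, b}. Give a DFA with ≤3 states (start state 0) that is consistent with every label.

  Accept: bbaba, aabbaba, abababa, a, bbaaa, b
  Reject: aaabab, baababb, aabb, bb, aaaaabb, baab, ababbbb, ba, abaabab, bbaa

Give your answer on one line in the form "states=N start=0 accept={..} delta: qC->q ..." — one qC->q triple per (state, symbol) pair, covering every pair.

states=3 start=0 accept={0,1} delta: 0a->0 0b->1 1a->2 1b->2 2a->1 2b->2

State merging on the prefix tree: take the shortest (then alphabetical) example prefix whose next move is undefined and point that move at state 0, else 1, else 2, ...; a target is out if some Accept/Reject pair would then sit in one state with the same input left (inseparable). If every existing state is out, open a new one.
a: 0a undefined. 0a->0: ok.
b: 0b undefined. 0b->0: no, bbaba/aaabab meet in 0. Open state 1: 0b->1.
ba: 1a undefined. 1a->0: no, abababa/ba meet in 0. 1a->1: no, b/ba meet in 1. Open state 2: 1a->2.
bb: 1b undefined. 1b->0: no, bbaba/ba meet in 2. 1b->1: no, b/aabb meet in 1. 1b->2: ok.
baa: 2a undefined. 2a->0: no, bbaba/aabb meet in 2. 2a->1: ok.
abab: 2b undefined. 2b->0: no, abababa/aabb meet in 2. 2b->1: no, bbaba/aaabab meet in 1. 2b->2: ok.
All examples now run through 3 states with every (state, symbol) defined. Accept strings end in {0,1}, Reject strings end in {2}; accept={0,1}.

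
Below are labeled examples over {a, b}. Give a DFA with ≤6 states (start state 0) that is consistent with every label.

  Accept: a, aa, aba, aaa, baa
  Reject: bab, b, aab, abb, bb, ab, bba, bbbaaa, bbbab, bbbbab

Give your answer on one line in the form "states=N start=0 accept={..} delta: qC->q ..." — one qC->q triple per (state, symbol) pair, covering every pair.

states=4 start=0 accept={0} delta: 0a->0 0b->1 1a->0 1b->2 2a->1 2b->3 3a->3 3b->1

State merging on the prefix tree: take the shortest (then alphabetical) example prefix whose next move is undefined and point that move at state 0, else 1, else 2, ...; a target is out if some Accept/Reject pair would then sit in one state with the same input left (inseparable). If every existing state is out, open a new one.
a: 0a undefined. 0a->0: ok.
b: 0b undefined. 0b->0: no, a/bab meet in 0. Open state 1: 0b->1.
ba: 1a undefined. 1a->0: ok.
bb: 1b undefined. 1b->0: no, a/abb meet in 0. 1b->1: no, a/bba meet in 0. Open state 2: 1b->2.
bba: 2a undefined. 2a->0: no, a/bba meet in 0. 2a->1: ok.
bbb: 2b undefined. 2b->0: no, a/bbbaaa meet in 0. 2b->1: no, a/bbbaaa meet in 0. 2b->2: no, a/bbbaaa meet in 0. Open state 3: 2b->3.
bbba: 3a undefined. 3a->0: no, a/bbbaaa meet in 0. 3a->1: no, a/bbbaaa meet in 0. 3a->2: no, a/bbbaaa meet in 0. 3a->3: ok.
bbbb: 3b undefined. 3b->0: no, a/bbbab meet in 0. 3b->1: ok.
All examples now run through 4 states with every (state, symbol) defined. Accept strings end in {0}, Reject strings end in {1,2,3}; accept={0}.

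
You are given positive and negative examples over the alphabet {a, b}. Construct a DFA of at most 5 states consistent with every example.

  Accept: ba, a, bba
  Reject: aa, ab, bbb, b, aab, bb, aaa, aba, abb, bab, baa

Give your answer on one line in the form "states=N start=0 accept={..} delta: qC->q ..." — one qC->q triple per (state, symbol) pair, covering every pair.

states=3 start=0 accept={1} delta: 0a->1 0b->0 1a->2 1b->2 2a->0 2b->0

State merging on the prefix tree: take the shortest (then alphabetical) example prefix whose next move is undefined and point that move at state 0, else 1, else 2, ...; a target is out if some Accept/Reject pair would then sit in one state with the same input left (inseparable). If every existing state is out, open a new one.
a: 0a undefined. 0a->0: no, ba/aba meet in 0 with "ba" left. Open state 1: 0a->1.
b: 0b undefined. 0b->0: ok.
aa: 1a undefined. 1a->0: no, ba/aaa meet in 1. 1a->1: no, ba/aa meet in 1. Open state 2: 1a->2.
ab: 1b undefined. 1b->0: no, ba/aba meet in 1. 1b->1: no, ba/ab meet in 1. 1b->2: ok.
aaa: 2a undefined. 2a->0: ok.
aab: 2b undefined. 2b->0: ok.
All examples now run through 3 states with every (state, symbol) defined. Accept strings end in {1}, Reject strings end in {0,2}; accept={1}.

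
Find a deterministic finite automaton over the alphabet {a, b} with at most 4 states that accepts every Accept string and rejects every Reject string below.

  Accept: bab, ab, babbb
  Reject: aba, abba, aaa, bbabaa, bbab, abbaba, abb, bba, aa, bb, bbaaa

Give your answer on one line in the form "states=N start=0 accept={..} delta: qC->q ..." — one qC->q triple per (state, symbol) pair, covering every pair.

states=4 start=0 accept={1} delta: 0a->0 0b->1 1a->0 1b->2 2a->3 2b->1 3a->0 3b->0

State merging on the prefix tree: take the shortest (then alphabetical) example prefix whose next move is undefined and point that move at state 0, else 1, else 2, ...; a target is out if some Accept/Reject pair would then sit in one state with the same input left (inseparable). If every existing state is out, open a new one.
a: 0a undefined. 0a->0: ok.
b: 0b undefined. 0b->0: no, bab/aba meet in 0. Open state 1: 0b->1.
ba: 1a undefined. 1a->0: ok.
bb: 1b undefined. 1b->0: no, bab/bbab meet in 1. 1b->1: no, bab/bbab meet in 1. Open state 2: 1b->2.
bba: 2a undefined. 2a->0: no, bab/bbab meet in 1. 2a->1: no, bab/abba meet in 1. 2a->2: no, babbb/bbab meet in 2 with "b" left. Open state 3: 2a->3.
bbaa: 3a undefined. 3a->0: ok.
bbab: 3b undefined. 3b->0: ok.
babbb: 2b undefined. 2b->0: no, babbb/aba meet in 0. 2b->1: ok.
All examples now run through 4 states with every (state, symbol) defined. Accept strings end in {1}, Reject strings end in {0,2,3}; accept={1}.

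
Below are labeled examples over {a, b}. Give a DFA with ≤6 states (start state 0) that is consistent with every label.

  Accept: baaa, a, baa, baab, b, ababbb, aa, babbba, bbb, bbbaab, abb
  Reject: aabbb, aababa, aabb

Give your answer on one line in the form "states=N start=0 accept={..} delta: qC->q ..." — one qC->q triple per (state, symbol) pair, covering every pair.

Grow the machine one transition at a time. Run the examples from 0; the earliest place one falls off (shortest prefix, ties alphabetical) gets sent to the lowest-numbered state that keeps every Accept/Reject pair distinguishable — a pair clashes when both reach the same state with identical unread suffix — and to a fresh state only if none does.
a: 0a undefined. 0a->0: no, bbb/aabbb meet in 0 with "bbb" left. Open state 1: 0a->1.
b: 0b undefined. 0b->0: ok.
aa: 1a undefined. 1a->0: no, baa/aabbb meet in 0. 1a->1: no, abb/aabb meet in 1 with "bb" left. Open state 2: 1a->2.
ab: 1b undefined. 1b->0: ok.
aab: 2b undefined. 2b->0: no, a/aababa meet in 1. 2b->1: no, baa/aababa meet in 2. 2b->2: no, baa/aabbb meet in 2. Open state 3: 2b->3.
aaba: 3a undefined. 3a->0: no, a/aababa meet in 1. 3a->1: no, a/aababa meet in 1. 3a->2: no, baa/aababa meet in 2. 3a->3: ok.
aabb: 3b undefined. 3b->0: no, a/aababa meet in 1. 3b->1: no, a/aabb meet in 1. 3b->2: no, baaa/aababa meet in 2 with "a" left. 3b->3: no, baab/aabbb meet in 3. Open state 4: 3b->4.
baaa: 2a undefined. 2a->0: ok.
aabbb: 4b undefined. 4b->0: no, baaa/aabbb meet in 0. 4b->1: no, a/aabbb meet in 1. 4b->2: no, baa/aabbb meet in 2. 4b->3: no, baab/aabbb meet in 3. 4b->4: ok.
aababa: 4a undefined. 4a->0: no, baaa/aababa meet in 0. 4a->1: no, a/aababa meet in 1. 4a->2: no, baa/aababa meet in 2. 4a->3: no, baab/aababa meet in 3. 4a->4: ok.
All examples now run through 5 states with every (state, symbol) defined. Accept strings end in {0,1,2,3}, Reject strings end in {4}; accept={0,1,2,3}.

states=5 start=0 accept={0,1,2,3} delta: 0a->1 0b->0 1a->2 1b->0 2a->0 2b->3 3a->3 3b->4 4a->4 4b->4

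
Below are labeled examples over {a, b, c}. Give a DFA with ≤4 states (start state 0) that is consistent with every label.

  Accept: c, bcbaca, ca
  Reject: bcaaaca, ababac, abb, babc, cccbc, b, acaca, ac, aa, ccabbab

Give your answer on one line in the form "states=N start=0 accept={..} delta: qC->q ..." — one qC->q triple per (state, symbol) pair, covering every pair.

states=3 start=0 accept={2} delta: 0a->1 0b->0 0c->2 1a->0 1b->1 1c->0 2a->2 2b->1 2c->0

State merging on the prefix tree: take the shortest (then alphabetical) example prefix whose next move is undefined and point that move at state 0, else 1, else 2, ...; a target is out if some Accept/Reject pair would then sit in one state with the same input left (inseparable). If every existing state is out, open a new one.
a: 0a undefined. 0a->0: no, c/ac meet in 0 with "c" left. Open state 1: 0a->1.
b: 0b undefined. 0b->0: ok.
c: 0c undefined. 0c->0: no, c/cccbc meet in 0. 0c->1: no, ca/aa meet in 1 with "a" left. Open state 2: 0c->2.
aa: 1a undefined. 1a->0: ok.
ab: 1b undefined. 1b->0: no, c/babc meet in 2. 1b->1: ok.
ac: 1c undefined. 1c->0: ok.
ca: 2a undefined. 2a->0: no, ca/bcaaaca meet in 0. 2a->1: no, ca/bcaaaca meet in 1. 2a->2: ok.
cc: 2c undefined. 2c->0: ok.
bcb: 2b undefined. 2b->0: no, c/cccbc meet in 2. 2b->1: ok.
All examples now run through 3 states with every (state, symbol) defined. Accept strings end in {2}, Reject strings end in {0,1}; accept={2}.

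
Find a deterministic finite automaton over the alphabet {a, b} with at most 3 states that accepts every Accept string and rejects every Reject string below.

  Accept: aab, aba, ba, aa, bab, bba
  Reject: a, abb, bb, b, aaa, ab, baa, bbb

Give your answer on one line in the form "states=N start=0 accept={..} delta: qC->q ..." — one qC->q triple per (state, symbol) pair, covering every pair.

states=3 start=0 accept={2} delta: 0a->1 0b->1 1a->2 1b->1 2a->0 2b->2

Grow the machine one transition at a time. Run the examples from 0; the earliest place one falls off (shortest prefix, ties alphabetical) gets sent to the lowest-numbered state that keeps every Accept/Reject pair distinguishable — a pair clashes when both reach the same state with identical unread suffix — and to a fresh state only if none does.
a: 0a undefined. 0a->0: no, aab/b meet in 0 with "b" left. Open state 1: 0a->1.
b: 0b undefined. 0b->0: no, ba/a meet in 1. 0b->1: ok.
aa: 1a undefined. 1a->0: no, aab/a meet in 1. 1a->1: no, aab/bb meet in 1 with "b" left. Open state 2: 1a->2.
ab: 1b undefined. 1b->0: no, aba/a meet in 1. 1b->1: ok.
aaa: 2a undefined. 2a->0: ok.
aab: 2b undefined. 2b->0: no, aab/aaa meet in 0. 2b->1: no, aab/a meet in 1. 2b->2: ok.
All examples now run through 3 states with every (state, symbol) defined. Accept strings end in {2}, Reject strings end in {0,1}; accept={2}.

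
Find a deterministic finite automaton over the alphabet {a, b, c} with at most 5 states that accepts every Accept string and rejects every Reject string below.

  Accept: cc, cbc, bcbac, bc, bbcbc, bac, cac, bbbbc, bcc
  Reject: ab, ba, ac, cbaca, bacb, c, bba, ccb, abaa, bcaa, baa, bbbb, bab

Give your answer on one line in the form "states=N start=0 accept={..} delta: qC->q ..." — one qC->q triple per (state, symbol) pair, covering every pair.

states=3 start=0 accept={2} delta: 0a->0 0b->1 0c->1 1a->1 1b->1 1c->2 2a->0 2b->1 2c->2

State merging on the prefix tree: take the shortest (then alphabetical) example prefix whose next move is undefined and point that move at state 0, else 1, else 2, ...; a target is out if some Accept/Reject pair would then sit in one state with the same input left (inseparable). If every existing state is out, open a new one.
a: 0a undefined. 0a->0: ok.
b: 0b undefined. 0b->0: no, bc/ac meet in 0 with "c" left. Open state 1: 0b->1.
c: 0c undefined. 0c->0: no, cc/ac meet in 0. 0c->1: ok.
ba: 1a undefined. 1a->0: no, bac/ab meet in 1. 1a->1: ok.
bb: 1b undefined. 1b->0: no, cbc/ab meet in 1. 1b->1: ok.
bc: 1c undefined. 1c->0: no, cc/cbaca meet in 0. 1c->1: no, cc/ab meet in 1. Open state 2: 1c->2.
bca: 2a undefined. 2a->0: ok.
bcb: 2b undefined. 2b->0: no, bcbac/ab meet in 1. 2b->1: ok.
bcc: 2c undefined. 2c->0: no, bcc/cbaca meet in 0. 2c->1: no, bcc/ab meet in 1. 2c->2: ok.
All examples now run through 3 states with every (state, symbol) defined. Accept strings end in {2}, Reject strings end in {0,1}; accept={2}.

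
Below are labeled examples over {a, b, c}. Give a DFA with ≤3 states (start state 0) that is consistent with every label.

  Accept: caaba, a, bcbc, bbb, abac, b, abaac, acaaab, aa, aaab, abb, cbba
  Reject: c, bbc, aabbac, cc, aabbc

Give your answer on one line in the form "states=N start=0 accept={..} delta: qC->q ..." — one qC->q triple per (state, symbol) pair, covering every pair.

states=3 start=0 accept={0,1} delta: 0a->0 0b->1 0c->2 1a->1 1b->0 1c->0 2a->0 2b->0 2c->2

Grow the machine one transition at a time. Run the examples from 0; the earliest place one falls off (shortest prefix, ties alphabetical) gets sent to the lowest-numbered state that keeps every Accept/Reject pair distinguishable — a pair clashes when both reach the same state with identical unread suffix — and to a fresh state only if none does.
a: 0a undefined. 0a->0: ok.
b: 0b undefined. 0b->0: no, abac/c meet in 0 with "c" left. Open state 1: 0b->1.
c: 0c undefined. 0c->0: no, a/c meet in 0. 0c->1: no, b/c meet in 1. Open state 2: 0c->2.
bb: 1b undefined. 1b->0: ok.
bc: 1c undefined. 1c->0: ok.
ca: 2a undefined. 2a->0: ok.
cb: 2b undefined. 2b->0: ok.
cc: 2c undefined. 2c->0: no, a/cc meet in 0. 2c->1: no, bbb/cc meet in 1. 2c->2: ok.
aba: 1a undefined. 1a->0: no, abac/c meet in 2. 1a->1: ok.
All examples now run through 3 states with every (state, symbol) defined. Accept strings end in {0,1}, Reject strings end in {2}; accept={0,1}.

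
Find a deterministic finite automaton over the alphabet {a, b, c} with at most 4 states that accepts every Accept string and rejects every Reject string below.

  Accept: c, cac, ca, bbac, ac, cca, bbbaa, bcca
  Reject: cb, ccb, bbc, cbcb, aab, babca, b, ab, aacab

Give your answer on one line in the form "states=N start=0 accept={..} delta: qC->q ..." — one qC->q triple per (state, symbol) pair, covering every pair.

states=3 start=0 accept={0} delta: 0a->0 0b->1 0c->0 1a->0 1b->1 1c->2 2a->1 2b->1 2c->0

Fold the examples into a partial DFA from state 0: repeatedly fix the first undefined (state, symbol) met by the shortest-then-alphabetical prefix, trying targets in increasing order and rejecting any under which an Accept and a Reject string meet in one state with the same remainder; add a state when all current targets are rejected. Accepting states are where Accept strings end.
a: 0a undefined. 0a->0: ok.
b: 0b undefined. 0b->0: no, c/bbc meet in 0 with "c" left. Open state 1: 0b->1.
c: 0c undefined. 0c->0: ok.
ba: 1a undefined. 1a->0: ok.
bb: 1b undefined. 1b->0: no, c/bbc meet in 0. 1b->1: ok.
bc: 1c undefined. 1c->0: no, c/bbc meet in 0. 1c->1: no, c/babca meet in 0. Open state 2: 1c->2.
bcc: 2c undefined. 2c->0: ok.
cbcb: 2b undefined. 2b->0: no, c/cbcb meet in 0. 2b->1: ok.
babca: 2a undefined. 2a->0: no, c/babca meet in 0. 2a->1: ok.
All examples now run through 3 states with every (state, symbol) defined. Accept strings end in {0}, Reject strings end in {1,2}; accept={0}.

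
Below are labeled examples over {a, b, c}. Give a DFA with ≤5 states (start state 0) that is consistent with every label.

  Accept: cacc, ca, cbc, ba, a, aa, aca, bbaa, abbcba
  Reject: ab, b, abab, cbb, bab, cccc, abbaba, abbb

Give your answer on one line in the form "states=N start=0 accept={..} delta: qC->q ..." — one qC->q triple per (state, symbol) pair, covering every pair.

states=3 start=0 accept={0,2} delta: 0a->0 0b->1 0c->1 1a->0 1b->2 1c->2 2a->1 2b->1 2c->0

State merging on the prefix tree: take the shortest (then alphabetical) example prefix whose next move is undefined and point that move at state 0, else 1, else 2, ...; a target is out if some Accept/Reject pair would then sit in one state with the same input left (inseparable). If every existing state is out, open a new one.
a: 0a undefined. 0a->0: ok.
b: 0b undefined. 0b->0: no, ba/ab meet in 0. Open state 1: 0b->1.
c: 0c undefined. 0c->0: no, cacc/cccc meet in 0. 0c->1: ok.
ba: 1a undefined. 1a->0: ok.
bb: 1b undefined. 1b->0: no, ca/abbaba meet in 0. 1b->1: no, ca/abbaba meet in 0. Open state 2: 1b->2.
cc: 1c undefined. 1c->0: no, cacc/cccc meet in 0. 1c->1: no, cacc/ab meet in 1. 1c->2: ok.
bba: 2a undefined. 2a->0: no, ca/abbaba meet in 0. 2a->1: ok.
cbb: 2b undefined. 2b->0: no, ca/cbb meet in 0. 2b->1: ok.
cbc: 2c undefined. 2c->0: ok.
All examples now run through 3 states with every (state, symbol) defined. Accept strings end in {0,2}, Reject strings end in {1}; accept={0,2}.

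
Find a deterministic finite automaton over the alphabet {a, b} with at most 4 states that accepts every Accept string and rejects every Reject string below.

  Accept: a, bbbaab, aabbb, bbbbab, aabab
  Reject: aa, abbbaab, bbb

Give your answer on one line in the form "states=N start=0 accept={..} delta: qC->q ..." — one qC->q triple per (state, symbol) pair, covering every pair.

State merging on the prefix tree: take the shortest (then alphabetical) example prefix whose next move is undefined and point that move at state 0, else 1, else 2, ...; a target is out if some Accept/Reject pair would then sit in one state with the same input left (inseparable). If every existing state is out, open a new one.
a: 0a undefined. 0a->0: no, a/aa meet in 0. Open state 1: 0a->1.
b: 0b undefined. 0b->0: ok.
aa: 1a undefined. 1a->0: no, bbbaab/aa meet in 0. 1a->1: no, a/aa meet in 1. Open state 2: 1a->2.
ab: 1b undefined. 1b->0: no, bbbaab/abbbaab meet in 2 with "b" left. 1b->1: ok.
aab: 2b undefined. 2b->0: no, bbbaab/bbb meet in 0. 2b->1: ok.
abbbaa: 2a undefined. 2a->0: ok.
All examples now run through 3 states with every (state, symbol) defined. Accept strings end in {1}, Reject strings end in {0,2}; accept={1}.

states=3 start=0 accept={1} delta: 0a->1 0b->0 1a->2 1b->1 2a->0 2b->1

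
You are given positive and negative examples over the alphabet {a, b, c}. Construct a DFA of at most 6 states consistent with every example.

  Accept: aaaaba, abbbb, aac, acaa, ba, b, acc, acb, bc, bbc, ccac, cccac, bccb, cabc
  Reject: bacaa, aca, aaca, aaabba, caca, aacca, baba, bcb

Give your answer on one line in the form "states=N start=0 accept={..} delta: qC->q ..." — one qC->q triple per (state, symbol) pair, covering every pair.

Fold the examples into a partial DFA from state 0: repeatedly fix the first undefined (state, symbol) met by the shortest-then-alphabetical prefix, trying targets in increasing order and rejecting any under which an Accept and a Reject string meet in one state with the same remainder; add a state when all current targets are rejected. Accepting states are where Accept strings end.
a: 0a undefined. 0a->0: ok.
b: 0b undefined. 0b->0: no, aaaaba/aaabba meet in 0. Open state 1: 0b->1.
c: 0c undefined. 0c->0: no, aac/aca meet in 0. 0c->1: no, aaaaba/aca meet in 1 with "a" left. Open state 2: 0c->2.
ba: 1a undefined. 1a->0: no, aaaaba/baba meet in 0. 1a->1: ok.
bb: 1b undefined. 1b->0: no, abbbb/aaabba meet in 0. 1b->1: no, aaaaba/aaabba meet in 1. 1b->2: ok.
bc: 1c undefined. 1c->0: no, aaaaba/bcb meet in 1. 1c->1: no, aaaaba/bacaa meet in 1. 1c->2: no, acaa/bacaa meet in 2 with "aa" left. Open state 3: 1c->3.
ca: 2a undefined. 2a->0: no, acaa/aca meet in 0. 2a->1: no, aaaaba/aca meet in 1. 2a->2: no, aac/aca meet in 2. 2a->3: no, bc/aca meet in 3. Open state 4: 2a->4.
cc: 2c undefined. 2c->0: no, acc/aacca meet in 0. 2c->1: no, aaaaba/aacca meet in 1. 2c->2: ok.
acb: 2b undefined. 2b->0: ok.
bcb: 3b undefined. 3b->0: no, acb/bcb meet in 0. 3b->1: no, aaaaba/bcb meet in 1. 3b->2: no, aac/bcb meet in 2. 3b->3: no, bc/bcb meet in 3. 3b->4: ok.
bcc: 3c undefined. 3c->0: ok.
cab: 4b undefined. 4b->0: ok.
cac: 4c undefined. 4c->0: no, acb/caca meet in 0. 4c->1: no, aaaaba/caca meet in 1. 4c->2: ok.
acaa: 4a undefined. 4a->0: ok.
baca: 3a undefined. 3a->0: no, acaa/bacaa meet in 0. 3a->1: no, aaaaba/bacaa meet in 1. 3a->2: ok.
All examples now run through 5 states with every (state, symbol) defined. Accept strings end in {0,1,2,3}, Reject strings end in {4}; accept={0,1,2,3}.

states=5 start=0 accept={0,1,2,3} delta: 0a->0 0b->1 0c->2 1a->1 1b->2 1c->3 2a->4 2b->0 2c->2 3a->2 3b->4 3c->0 4a->0 4b->0 4c->2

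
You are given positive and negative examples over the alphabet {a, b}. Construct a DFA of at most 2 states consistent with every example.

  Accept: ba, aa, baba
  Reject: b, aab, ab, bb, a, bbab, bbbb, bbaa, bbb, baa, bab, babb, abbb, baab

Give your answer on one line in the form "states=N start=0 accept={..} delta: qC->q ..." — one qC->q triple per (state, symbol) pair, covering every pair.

Grow the machine one transition at a time. Run the examples from 0; the earliest place one falls off (shortest prefix, ties alphabetical) gets sent to the lowest-numbered state that keeps every Accept/Reject pair distinguishable — a pair clashes when both reach the same state with identical unread suffix — and to a fresh state only if none does.
a: 0a undefined. 0a->0: no, aa/a meet in 0. Open state 1: 0a->1.
b: 0b undefined. 0b->0: no, ba/a meet in 1. 0b->1: ok.
aa: 1a undefined. 1a->0: ok.
ab: 1b undefined. 1b->0: no, ba/ab meet in 0. 1b->1: ok.
All examples now run through 2 states with every (state, symbol) defined. Accept strings end in {0}, Reject strings end in {1}; accept={0}.

states=2 start=0 accept={0} delta: 0a->1 0b->1 1a->0 1b->1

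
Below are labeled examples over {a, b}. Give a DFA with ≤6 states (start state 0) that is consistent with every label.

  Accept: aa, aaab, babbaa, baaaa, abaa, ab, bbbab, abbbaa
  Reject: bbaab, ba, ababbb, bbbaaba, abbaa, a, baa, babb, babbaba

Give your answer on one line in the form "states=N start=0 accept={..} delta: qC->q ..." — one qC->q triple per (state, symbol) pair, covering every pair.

states=6 start=0 accept={0,2,5} delta: 0a->1 0b->2 1a->0 1b->0 2a->3 2b->3 3a->4 3b->2 4a->5 4b->0 5a->0 5b->1

State merging on the prefix tree: take the shortest (then alphabetical) example prefix whose next move is undefined and point that move at state 0, else 1, else 2, ...; a target is out if some Accept/Reject pair would then sit in one state with the same input left (inseparable). If every existing state is out, open a new one.
a: 0a undefined. 0a->0: no, aa/a meet in 0. Open state 1: 0a->1.
b: 0b undefined. 0b->0: no, aa/baa meet in 1 with "a" left. 0b->1: no, aa/ba meet in 1 with "a" left. Open state 2: 0b->2.
aa: 1a undefined. 1a->0: ok.
ab: 1b undefined. 1b->0: ok.
ba: 2a undefined. 2a->0: no, aa/ba meet in 0. 2a->1: no, aa/abbaa meet in 0. 2a->2: no, baaaa/ba meet in 2. Open state 3: 2a->3.
bb: 2b undefined. 2b->0: no, aa/ababbb meet in 0. 2b->1: no, aa/bbaab meet in 0. 2b->2: no, abbbaa/abbaa meet in 3 with "a" left. 2b->3: ok.
baa: 3a undefined. 3a->0: no, aa/bbaab meet in 0. 3a->1: no, baaaa/abbaa meet in 1. 3a->2: no, baaaa/abbaa meet in 2. 3a->3: no, baaaa/ba meet in 3. Open state 4: 3a->4.
bab: 3b undefined. 3b->0: no, babbaa/abbaa meet in 4. 3b->1: no, aa/babb meet in 0. 3b->2: ok.
baaa: 4a undefined. 4a->0: no, baaaa/a meet in 1. 4a->1: no, aa/bbaab meet in 0. 4a->2: no, baaaa/bbaab meet in 3. 4a->3: no, babbaa/ba meet in 3. 4a->4: no, babbaa/abbaa meet in 4. Open state 5: 4a->5.
baaaa: 5a undefined. 5a->0: ok.
bbaab: 5b undefined. 5b->0: no, aa/bbaab meet in 0. 5b->1: ok.
babbab: 4b undefined. 4b->0: ok.
All examples now run through 6 states with every (state, symbol) defined. Accept strings end in {0,2,5}, Reject strings end in {1,3,4}; accept={0,2,5}.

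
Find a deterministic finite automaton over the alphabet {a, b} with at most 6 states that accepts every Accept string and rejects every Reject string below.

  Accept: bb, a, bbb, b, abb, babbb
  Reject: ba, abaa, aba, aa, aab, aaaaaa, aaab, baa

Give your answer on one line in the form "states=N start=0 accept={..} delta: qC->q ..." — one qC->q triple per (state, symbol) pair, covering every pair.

Grow the machine one transition at a time. Run the examples from 0; the earliest place one falls off (shortest prefix, ties alphabetical) gets sent to the lowest-numbered state that keeps every Accept/Reject pair distinguishable — a pair clashes when both reach the same state with identical unread suffix — and to a fresh state only if none does.
a: 0a undefined. 0a->0: no, a/aa meet in 0. Open state 1: 0a->1.
b: 0b undefined. 0b->0: no, a/ba meet in 1. 0b->1: ok.
aa: 1a undefined. 1a->0: no, bb/aaab meet in 1 with "b" left. 1a->1: no, bb/aab meet in 1 with "b" left. Open state 2: 1a->2.
ab: 1b undefined. 1b->0: no, a/aba meet in 1. 1b->1: ok.
aaa: 2a undefined. 2a->0: no, bb/aaab meet in 1. 2a->1: no, bb/abaa meet in 1. 2a->2: ok.
aab: 2b undefined. 2b->0: ok.
All examples now run through 3 states with every (state, symbol) defined. Accept strings end in {1}, Reject strings end in {0,2}; accept={1}.

states=3 start=0 accept={1} delta: 0a->1 0b->1 1a->2 1b->1 2a->2 2b->0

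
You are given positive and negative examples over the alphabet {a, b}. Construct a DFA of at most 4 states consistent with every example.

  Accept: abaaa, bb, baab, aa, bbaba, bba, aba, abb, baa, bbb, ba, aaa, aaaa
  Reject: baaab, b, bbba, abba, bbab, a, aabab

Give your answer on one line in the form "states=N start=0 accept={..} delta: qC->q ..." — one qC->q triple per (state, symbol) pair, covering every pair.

states=4 start=0 accept={0,2,3} delta: 0a->1 0b->1 1a->2 1b->3 2a->3 2b->1 3a->0 3b->0

Fold the examples into a partial DFA from state 0: repeatedly fix the first undefined (state, symbol) met by the shortest-then-alphabetical prefix, trying targets in increasing order and rejecting any under which an Accept and a Reject string meet in one state with the same remainder; add a state when all current targets are rejected. Accepting states are where Accept strings end.
a: 0a undefined. 0a->0: no, aa/a meet in 0. Open state 1: 0a->1.
b: 0b undefined. 0b->0: no, bb/b meet in 0. 0b->1: ok.
aa: 1a undefined. 1a->0: no, baa/baaab meet in 1. 1a->1: no, bb/baaab meet in 1 with "b" left. Open state 2: 1a->2.
ab: 1b undefined. 1b->0: no, bb/bbab meet in 0. 1b->1: no, bb/b meet in 1. 1b->2: no, baab/bbab meet in 2 with "ab" left. Open state 3: 1b->3.
aaa: 2a undefined. 2a->0: no, bb/baaab meet in 3. 2a->1: no, baa/b meet in 1. 2a->2: no, baab/baaab meet in 2 with "b" left. 2a->3: ok.
aab: 2b undefined. 2b->0: no, bb/aabab meet in 3. 2b->1: ok.
aba: 3a undefined. 3a->0: ok.
abb: 3b undefined. 3b->0: ok.
All examples now run through 4 states with every (state, symbol) defined. Accept strings end in {0,2,3}, Reject strings end in {1}; accept={0,2,3}.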